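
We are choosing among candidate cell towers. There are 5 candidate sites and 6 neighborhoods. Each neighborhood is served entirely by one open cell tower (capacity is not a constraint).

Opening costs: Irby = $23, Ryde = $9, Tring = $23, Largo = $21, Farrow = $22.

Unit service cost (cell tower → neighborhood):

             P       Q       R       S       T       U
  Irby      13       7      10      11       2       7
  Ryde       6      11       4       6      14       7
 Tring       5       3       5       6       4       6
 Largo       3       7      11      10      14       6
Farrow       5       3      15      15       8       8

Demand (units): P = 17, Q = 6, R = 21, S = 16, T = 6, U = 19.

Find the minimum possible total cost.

For any fixed open set, each neighborhood goes to its cheapest open site; total = fixed + service.
{Ryde, Tring, Largo}: P→Largo 3·17=51, Q→Tring 3·6=18, R→Ryde 4·21=84, S→Ryde 6·16=96, T→Tring 4·6=24, U→Tring 6·19=114. Service 387; fixed 53; total 440.
{Irby, Ryde, Largo, Farrow}: service 375 + fixed 75 = 450
{Irby, Ryde, Tring, Largo}: P→Largo 3·17=51, Q→Tring 3·6=18, R→Ryde 4·21=84, S→Ryde 6·16=96, T→Irby 2·6=12, U→Tring 6·19=114. Service 375; fixed 76; total 451.
{Irby, Ryde, Tring, Largo, Farrow}: P→Largo 3·17=51, Q→Tring 3·6=18, R→Ryde 4·21=84, S→Ryde 6·16=96, T→Irby 2·6=12, U→Tring 6·19=114. Service 375; fixed 98; total 473.
No other subset beats 440.

Minimum total cost: 440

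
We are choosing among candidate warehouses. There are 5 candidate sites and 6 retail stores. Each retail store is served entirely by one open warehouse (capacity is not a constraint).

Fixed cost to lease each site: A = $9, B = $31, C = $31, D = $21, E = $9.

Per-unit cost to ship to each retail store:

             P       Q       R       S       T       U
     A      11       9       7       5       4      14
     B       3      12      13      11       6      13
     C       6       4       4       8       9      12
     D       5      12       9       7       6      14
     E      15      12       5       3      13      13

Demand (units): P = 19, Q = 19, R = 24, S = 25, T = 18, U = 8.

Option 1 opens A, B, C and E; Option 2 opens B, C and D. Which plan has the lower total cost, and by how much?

Option 1 is cheaper by 139.

Option 1: {A, B, C, E}: P→B 3·19=57, Q→C 4·19=76, R→C 4·24=96, S→E 3·25=75, T→A 4·18=72, U→C 12·8=96. Service 472; fixed 80; total 552.
Option 2: {B, C, D}: P→B 3·19=57, Q→C 4·19=76, R→C 4·24=96, S→D 7·25=175, T→B 6·18=108, U→C 12·8=96. Service 608; fixed 83; total 691.
Difference: |552 − 691| = 139.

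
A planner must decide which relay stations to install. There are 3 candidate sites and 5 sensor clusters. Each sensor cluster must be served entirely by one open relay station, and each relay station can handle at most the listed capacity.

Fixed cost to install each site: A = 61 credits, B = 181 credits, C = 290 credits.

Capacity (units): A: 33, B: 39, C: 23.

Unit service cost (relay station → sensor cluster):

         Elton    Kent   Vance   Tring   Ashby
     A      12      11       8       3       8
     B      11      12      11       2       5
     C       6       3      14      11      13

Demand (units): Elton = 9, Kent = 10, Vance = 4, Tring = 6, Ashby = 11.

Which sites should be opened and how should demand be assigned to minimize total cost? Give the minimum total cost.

Open {A, B}: Elton→B 11·9=99, Kent→A 11·10=110, Vance→A 8·4=32, Tring→B 2·6=12, Ashby→B 5·11=55.
Loads: A carries 14/33, B carries 26/39. Service 308; fixed 242; total 550.
Next best feasible plan costs 556.

Minimum total cost: 550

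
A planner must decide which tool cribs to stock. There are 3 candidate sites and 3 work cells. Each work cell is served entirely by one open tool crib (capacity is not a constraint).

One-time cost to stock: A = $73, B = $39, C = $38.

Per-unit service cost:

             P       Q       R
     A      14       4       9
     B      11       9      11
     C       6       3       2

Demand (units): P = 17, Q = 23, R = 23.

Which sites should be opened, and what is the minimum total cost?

Open C only; minimum total cost 255.

For any fixed open set, each work cell goes to its cheapest open site; total = fixed + service.
{C}: P→C 6·17=102, Q→C 3·23=69, R→C 2·23=46. Service 217; fixed 38; total 255.
{B, C}: service 217 + fixed 77 = 294
{A, C}: P→C 6·17=102, Q→C 3·23=69, R→C 2·23=46. Service 217; fixed 111; total 328.
{A, B, C}: service 217 + fixed 150 = 367
(All 7 nonempty subsets were checked; C only is lowest.)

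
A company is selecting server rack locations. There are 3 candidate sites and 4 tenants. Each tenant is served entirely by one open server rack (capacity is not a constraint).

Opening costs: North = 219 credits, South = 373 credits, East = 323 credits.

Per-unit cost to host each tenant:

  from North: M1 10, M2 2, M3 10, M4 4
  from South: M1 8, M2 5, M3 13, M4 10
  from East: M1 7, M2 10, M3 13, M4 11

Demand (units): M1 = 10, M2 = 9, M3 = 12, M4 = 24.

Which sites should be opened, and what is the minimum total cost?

For any fixed open set, each tenant goes to its cheapest open site; total = fixed + service.
{North}: M1→North 10·10=100, M2→North 2·9=18, M3→North 10·12=120, M4→North 4·24=96. Service 334; fixed 219; total 553.
{North, East}: service 304 + fixed 542 = 846
{South}: service 521 + fixed 373 = 894
{North, South, East}: M1→East 7·10=70, M2→North 2·9=18, M3→North 10·12=120, M4→North 4·24=96. Service 304; fixed 915; total 1219.
No other subset beats 553.

Open North only; minimum total cost 553.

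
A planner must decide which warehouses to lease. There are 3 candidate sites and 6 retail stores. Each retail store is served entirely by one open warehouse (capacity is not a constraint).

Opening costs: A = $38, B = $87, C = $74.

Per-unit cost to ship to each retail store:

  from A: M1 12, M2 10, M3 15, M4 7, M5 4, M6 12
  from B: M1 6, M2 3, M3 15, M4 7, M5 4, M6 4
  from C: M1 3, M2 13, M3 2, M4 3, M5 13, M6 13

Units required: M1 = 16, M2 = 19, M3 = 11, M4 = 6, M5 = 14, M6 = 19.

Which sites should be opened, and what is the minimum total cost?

Open B and C; minimum total cost 438.

For any fixed open set, each retail store goes to its cheapest open site; total = fixed + service.
{B, C}: M1→C 3·16=48, M2→B 3·19=57, M3→C 2·11=22, M4→C 3·6=18, M5→B 4·14=56, M6→B 4·19=76. Service 277; fixed 161; total 438.
{A, B, C}: service 277 + fixed 199 = 476
{B}: service 492 + fixed 87 = 579
{A}: M1→A 12·16=192, M2→A 10·19=190, M3→A 15·11=165, M4→A 7·6=42, M5→A 4·14=56, M6→A 12·19=228. Service 873; fixed 38; total 911.
(All 7 nonempty subsets were checked; B and C is lowest.)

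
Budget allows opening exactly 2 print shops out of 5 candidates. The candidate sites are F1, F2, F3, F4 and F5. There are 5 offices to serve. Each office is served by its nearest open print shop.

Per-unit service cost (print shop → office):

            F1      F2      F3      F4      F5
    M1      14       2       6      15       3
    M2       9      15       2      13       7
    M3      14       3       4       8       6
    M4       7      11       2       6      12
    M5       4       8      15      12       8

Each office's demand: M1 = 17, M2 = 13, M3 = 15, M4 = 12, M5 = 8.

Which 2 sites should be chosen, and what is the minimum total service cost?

With exactly 2 open, each office uses its cheapest among the chosen.
{F2, F3}: M1→F2 2·17=34, M2→F3 2·13=26, M3→F2 3·15=45, M4→F3 2·12=24, M5→F2 8·8=64. Service cost 193.
{F3, F5}: service cost 225
{F1, F3}: service cost 244
Among all 10 size-2 choices, {F2, F3} is lowest.

Choose F2 and F3; total service cost 193.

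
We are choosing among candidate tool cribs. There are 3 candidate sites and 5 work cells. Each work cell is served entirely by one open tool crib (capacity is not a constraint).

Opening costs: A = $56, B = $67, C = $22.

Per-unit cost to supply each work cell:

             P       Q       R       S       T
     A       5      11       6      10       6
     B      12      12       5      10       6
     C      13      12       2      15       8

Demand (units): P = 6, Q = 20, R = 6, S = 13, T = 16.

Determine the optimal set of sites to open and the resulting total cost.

For any fixed open set, each work cell goes to its cheapest open site; total = fixed + service.
{A, C}: P→A 5·6=30, Q→A 11·20=220, R→C 2·6=12, S→A 10·13=130, T→A 6·16=96. Service 488; fixed 78; total 566.
{A}: service 512 + fixed 56 = 568
{A, B}: service 506 + fixed 123 = 629
{A, B, C}: service 488 + fixed 145 = 633
No other subset beats 566.

Open A and C; minimum total cost 566.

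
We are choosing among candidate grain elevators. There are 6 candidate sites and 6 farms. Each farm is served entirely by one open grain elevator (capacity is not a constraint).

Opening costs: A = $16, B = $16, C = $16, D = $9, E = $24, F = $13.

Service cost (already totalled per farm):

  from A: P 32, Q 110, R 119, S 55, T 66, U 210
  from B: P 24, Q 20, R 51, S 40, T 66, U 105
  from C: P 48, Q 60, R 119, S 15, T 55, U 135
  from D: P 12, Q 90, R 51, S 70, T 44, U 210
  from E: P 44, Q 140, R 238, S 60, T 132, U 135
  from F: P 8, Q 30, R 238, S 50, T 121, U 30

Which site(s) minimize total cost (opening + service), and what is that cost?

Open C, D and F; minimum total cost 216.

For any fixed open set, each farm goes to its cheapest open site; total = fixed + service.
{C, D, F}: P→F 8, Q→F 30, R→D 51, S→C 15, T→D 44, U→F 30. Service 178; fixed 38; total 216.
{B, C, D, F}: service 168 + fixed 54 = 222
{B, C, F}: P→F 8, Q→B 20, R→B 51, S→C 15, T→C 55, U→F 30. Service 179; fixed 45; total 224.
{A, B, C, D, E, F}: P→F 8, Q→B 20, R→B 51, S→C 15, T→D 44, U→F 30. Service 168; fixed 94; total 262.
No other subset beats 216.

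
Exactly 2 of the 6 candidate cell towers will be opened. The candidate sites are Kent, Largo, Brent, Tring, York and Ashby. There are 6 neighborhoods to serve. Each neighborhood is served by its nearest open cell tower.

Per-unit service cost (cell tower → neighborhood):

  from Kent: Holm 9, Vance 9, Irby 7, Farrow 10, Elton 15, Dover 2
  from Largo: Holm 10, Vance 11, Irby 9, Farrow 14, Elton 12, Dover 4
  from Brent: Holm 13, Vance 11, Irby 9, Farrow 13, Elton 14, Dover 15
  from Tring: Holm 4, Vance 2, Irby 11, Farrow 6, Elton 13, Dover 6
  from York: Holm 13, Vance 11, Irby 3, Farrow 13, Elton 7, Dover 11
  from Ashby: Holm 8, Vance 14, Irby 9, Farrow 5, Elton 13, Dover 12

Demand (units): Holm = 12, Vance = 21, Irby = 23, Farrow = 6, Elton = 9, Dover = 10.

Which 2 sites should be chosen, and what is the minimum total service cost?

With exactly 2 open, each neighborhood uses its cheapest among the chosen.
{Tring, York}: Holm→Tring 4·12=48, Vance→Tring 2·21=42, Irby→York 3·23=69, Farrow→Tring 6·6=36, Elton→York 7·9=63, Dover→Tring 6·10=60. Service cost 318.
{Kent, Tring}: service cost 424
{Largo, Tring}: service cost 481
Among all 15 size-2 choices, {Tring, York} is lowest.

Choose Tring and York; total service cost 318.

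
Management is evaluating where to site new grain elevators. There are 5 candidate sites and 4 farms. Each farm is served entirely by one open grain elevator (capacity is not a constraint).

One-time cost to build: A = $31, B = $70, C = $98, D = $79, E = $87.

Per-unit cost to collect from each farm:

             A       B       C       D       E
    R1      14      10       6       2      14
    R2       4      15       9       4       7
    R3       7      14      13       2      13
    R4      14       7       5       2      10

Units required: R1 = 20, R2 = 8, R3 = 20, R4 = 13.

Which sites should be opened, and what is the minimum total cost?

Open D only; minimum total cost 217.

For any fixed open set, each farm goes to its cheapest open site; total = fixed + service.
{D}: R1→D 2·20=40, R2→D 4·8=32, R3→D 2·20=40, R4→D 2·13=26. Service 138; fixed 79; total 217.
{A, D}: service 138 + fixed 110 = 248
{B, D}: service 138 + fixed 149 = 287
{A, B, C, D, E}: service 138 + fixed 365 = 503
No other subset beats 217.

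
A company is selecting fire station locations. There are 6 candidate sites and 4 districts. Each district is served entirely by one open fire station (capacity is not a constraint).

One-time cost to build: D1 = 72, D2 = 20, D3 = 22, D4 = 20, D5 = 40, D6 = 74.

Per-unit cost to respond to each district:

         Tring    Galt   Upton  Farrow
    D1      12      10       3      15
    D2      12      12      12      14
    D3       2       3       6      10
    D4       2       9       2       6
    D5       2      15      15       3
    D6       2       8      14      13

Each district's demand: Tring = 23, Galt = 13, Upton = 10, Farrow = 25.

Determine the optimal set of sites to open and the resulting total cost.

For any fixed open set, each district goes to its cheapest open site; total = fixed + service.
{D3, D4, D5}: Tring→D3 2·23=46, Galt→D3 3·13=39, Upton→D4 2·10=20, Farrow→D5 3·25=75. Service 180; fixed 82; total 262.
{D2, D3, D4, D5}: service 180 + fixed 102 = 282
{D3, D5}: service 220 + fixed 62 = 282
{D1, D2, D3, D4, D5, D6}: service 180 + fixed 248 = 428
No other subset beats 262.

Open D3, D4 and D5; minimum total cost 262.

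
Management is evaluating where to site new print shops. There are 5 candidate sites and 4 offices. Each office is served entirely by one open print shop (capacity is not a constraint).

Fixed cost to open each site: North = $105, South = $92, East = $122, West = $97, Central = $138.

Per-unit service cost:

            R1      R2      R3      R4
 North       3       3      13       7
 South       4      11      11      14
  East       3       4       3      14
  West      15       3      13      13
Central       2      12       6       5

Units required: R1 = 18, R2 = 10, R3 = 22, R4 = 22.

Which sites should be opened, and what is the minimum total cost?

Open East and Central; minimum total cost 512.

For any fixed open set, each office goes to its cheapest open site; total = fixed + service.
{East, Central}: R1→Central 2·18=36, R2→East 4·10=40, R3→East 3·22=66, R4→Central 5·22=110. Service 252; fixed 260; total 512.
{North, East}: R1→North 3·18=54, R2→North 3·10=30, R3→East 3·22=66, R4→North 7·22=154. Service 304; fixed 227; total 531.
{Central}: service 398 + fixed 138 = 536
{North, South, East, West, Central}: service 242 + fixed 554 = 796
No other subset beats 512.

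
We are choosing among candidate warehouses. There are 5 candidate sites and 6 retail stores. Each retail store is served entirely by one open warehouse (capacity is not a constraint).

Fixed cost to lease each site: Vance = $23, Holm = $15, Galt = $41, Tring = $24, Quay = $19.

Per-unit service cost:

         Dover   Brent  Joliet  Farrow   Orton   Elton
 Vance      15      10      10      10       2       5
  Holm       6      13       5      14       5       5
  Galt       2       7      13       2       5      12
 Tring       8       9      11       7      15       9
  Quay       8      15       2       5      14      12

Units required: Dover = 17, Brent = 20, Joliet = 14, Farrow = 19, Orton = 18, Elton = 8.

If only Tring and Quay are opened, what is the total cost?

Each retail store is assigned to its cheapest site among the open ones.
{Tring, Quay}: Dover→Tring 8·17=136, Brent→Tring 9·20=180, Joliet→Quay 2·14=28, Farrow→Quay 5·19=95, Orton→Quay 14·18=252, Elton→Tring 9·8=72. Service 763; fixed 43; total 806.

Total cost: 806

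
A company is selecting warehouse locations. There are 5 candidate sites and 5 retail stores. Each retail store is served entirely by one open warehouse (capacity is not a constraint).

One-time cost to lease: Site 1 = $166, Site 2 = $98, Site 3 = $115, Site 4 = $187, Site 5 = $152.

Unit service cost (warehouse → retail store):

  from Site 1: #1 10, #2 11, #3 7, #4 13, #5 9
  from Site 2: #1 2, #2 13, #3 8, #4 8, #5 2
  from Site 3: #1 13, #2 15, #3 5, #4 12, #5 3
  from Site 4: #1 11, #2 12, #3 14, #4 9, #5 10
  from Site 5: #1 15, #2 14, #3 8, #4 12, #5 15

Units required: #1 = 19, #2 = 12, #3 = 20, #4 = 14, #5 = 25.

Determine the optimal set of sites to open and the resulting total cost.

Open Site 2 only; minimum total cost 614.

For any fixed open set, each retail store goes to its cheapest open site; total = fixed + service.
{Site 2}: #1→Site 2 2·19=38, #2→Site 2 13·12=156, #3→Site 2 8·20=160, #4→Site 2 8·14=112, #5→Site 2 2·25=50. Service 516; fixed 98; total 614.
{Site 2, Site 3}: service 456 + fixed 213 = 669
{Site 1, Site 2}: service 472 + fixed 264 = 736
{Site 1, Site 2, Site 3, Site 4, Site 5}: service 432 + fixed 718 = 1150
No other subset beats 614.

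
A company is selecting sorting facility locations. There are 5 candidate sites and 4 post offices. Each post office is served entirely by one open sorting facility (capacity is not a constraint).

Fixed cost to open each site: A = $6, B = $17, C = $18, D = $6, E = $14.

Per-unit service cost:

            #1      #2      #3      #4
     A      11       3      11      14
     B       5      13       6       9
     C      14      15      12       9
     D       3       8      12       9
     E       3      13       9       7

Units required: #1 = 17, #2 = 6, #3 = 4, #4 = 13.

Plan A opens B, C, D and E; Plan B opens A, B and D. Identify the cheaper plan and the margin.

Plan B is cheaper by 30.

Plan A: {B, C, D, E}: #1→D 3·17=51, #2→D 8·6=48, #3→B 6·4=24, #4→E 7·13=91. Service 214; fixed 55; total 269.
Plan B: {A, B, D}: #1→D 3·17=51, #2→A 3·6=18, #3→B 6·4=24, #4→B 9·13=117. Service 210; fixed 29; total 239.
Difference: |269 − 239| = 30.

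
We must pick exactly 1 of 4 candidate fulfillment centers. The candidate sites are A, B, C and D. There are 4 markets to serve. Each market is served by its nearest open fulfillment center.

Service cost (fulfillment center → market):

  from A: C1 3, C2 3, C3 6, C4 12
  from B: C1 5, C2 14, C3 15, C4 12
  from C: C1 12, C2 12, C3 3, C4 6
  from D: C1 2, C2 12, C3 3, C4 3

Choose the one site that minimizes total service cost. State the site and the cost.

Choose D only; total service cost 20.

With exactly 1 open, each market uses its cheapest among the chosen.
{D}: C1→D 2, C2→D 12, C3→D 3, C4→D 3. Service cost 20.
{A}: service cost 24
{C}: service cost 33
Among all 4 size-1 choices, {D} is lowest.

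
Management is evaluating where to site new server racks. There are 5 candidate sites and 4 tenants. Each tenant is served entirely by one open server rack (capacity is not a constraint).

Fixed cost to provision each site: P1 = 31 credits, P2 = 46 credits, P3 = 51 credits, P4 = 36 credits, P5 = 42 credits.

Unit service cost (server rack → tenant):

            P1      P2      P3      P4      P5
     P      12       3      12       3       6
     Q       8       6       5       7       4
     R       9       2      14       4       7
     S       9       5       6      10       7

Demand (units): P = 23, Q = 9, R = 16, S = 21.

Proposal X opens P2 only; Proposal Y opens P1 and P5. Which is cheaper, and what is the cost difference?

Proposal X: {P2}: P→P2 3·23=69, Q→P2 6·9=54, R→P2 2·16=32, S→P2 5·21=105. Service 260; fixed 46; total 306.
Proposal Y: {P1, P5}: P→P5 6·23=138, Q→P5 4·9=36, R→P5 7·16=112, S→P5 7·21=147. Service 433; fixed 73; total 506.
Difference: |306 − 506| = 200.

Proposal X is cheaper by 200.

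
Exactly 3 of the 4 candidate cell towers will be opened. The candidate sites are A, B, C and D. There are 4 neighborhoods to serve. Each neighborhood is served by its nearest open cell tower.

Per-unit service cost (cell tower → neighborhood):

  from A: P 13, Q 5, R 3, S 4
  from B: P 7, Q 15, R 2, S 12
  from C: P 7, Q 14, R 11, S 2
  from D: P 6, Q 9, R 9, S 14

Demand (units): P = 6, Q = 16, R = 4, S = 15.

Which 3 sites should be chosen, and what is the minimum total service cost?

With exactly 3 open, each neighborhood uses its cheapest among the chosen.
{A, C, D}: P→D 6·6=36, Q→A 5·16=80, R→A 3·4=12, S→C 2·15=30. Service cost 158.
{A, B, C}: service cost 160
{A, B, D}: service cost 184
Among all 4 size-3 choices, {A, C, D} is lowest.

Choose A, C and D; total service cost 158.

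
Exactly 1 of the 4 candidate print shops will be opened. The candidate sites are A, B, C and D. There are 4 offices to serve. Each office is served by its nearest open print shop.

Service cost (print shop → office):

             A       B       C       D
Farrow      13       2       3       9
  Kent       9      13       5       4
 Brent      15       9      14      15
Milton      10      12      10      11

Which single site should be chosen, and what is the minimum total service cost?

Choose C only; total service cost 32.

With exactly 1 open, each office uses its cheapest among the chosen.
{C}: Farrow→C 3, Kent→C 5, Brent→C 14, Milton→C 10. Service cost 32.
{B}: service cost 36
{D}: service cost 39
Among all 4 size-1 choices, {C} is lowest.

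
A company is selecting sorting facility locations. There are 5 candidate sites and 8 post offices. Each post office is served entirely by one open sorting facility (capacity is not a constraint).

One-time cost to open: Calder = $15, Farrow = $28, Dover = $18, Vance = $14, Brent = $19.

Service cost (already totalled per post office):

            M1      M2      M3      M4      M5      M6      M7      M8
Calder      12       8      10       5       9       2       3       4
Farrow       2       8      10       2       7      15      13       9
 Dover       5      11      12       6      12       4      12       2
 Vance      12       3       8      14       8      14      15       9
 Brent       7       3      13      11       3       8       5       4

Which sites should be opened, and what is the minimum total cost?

For any fixed open set, each post office goes to its cheapest open site; total = fixed + service.
{Calder}: M1→Calder 12, M2→Calder 8, M3→Calder 10, M4→Calder 5, M5→Calder 9, M6→Calder 2, M7→Calder 3, M8→Calder 4. Service 53; fixed 15; total 68.
{Calder, Brent}: service 37 + fixed 34 = 71
{Brent}: service 54 + fixed 19 = 73
{Calder, Farrow, Dover, Vance, Brent}: M1→Farrow 2, M2→Vance 3, M3→Vance 8, M4→Farrow 2, M5→Brent 3, M6→Calder 2, M7→Calder 3, M8→Dover 2. Service 25; fixed 94; total 119.
No other subset beats 68.

Open Calder only; minimum total cost 68.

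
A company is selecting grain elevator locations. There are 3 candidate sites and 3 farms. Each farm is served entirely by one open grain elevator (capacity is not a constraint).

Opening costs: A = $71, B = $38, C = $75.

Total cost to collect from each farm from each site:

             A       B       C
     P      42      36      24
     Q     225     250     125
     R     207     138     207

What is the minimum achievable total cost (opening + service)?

Minimum total cost: 400

For any fixed open set, each farm goes to its cheapest open site; total = fixed + service.
{B, C}: P→C 24, Q→C 125, R→B 138. Service 287; fixed 113; total 400.
{C}: service 356 + fixed 75 = 431
{B}: service 424 + fixed 38 = 462
{A, B, C}: service 287 + fixed 184 = 471
No other subset beats 400.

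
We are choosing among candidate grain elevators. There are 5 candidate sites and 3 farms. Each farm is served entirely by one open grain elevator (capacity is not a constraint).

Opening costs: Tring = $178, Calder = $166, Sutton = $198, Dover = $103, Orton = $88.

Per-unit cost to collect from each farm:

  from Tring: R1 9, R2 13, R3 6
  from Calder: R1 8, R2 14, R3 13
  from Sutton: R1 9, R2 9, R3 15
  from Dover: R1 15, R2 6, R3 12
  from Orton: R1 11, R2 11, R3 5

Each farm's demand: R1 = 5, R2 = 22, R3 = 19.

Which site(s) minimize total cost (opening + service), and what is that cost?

For any fixed open set, each farm goes to its cheapest open site; total = fixed + service.
{Dover, Orton}: R1→Orton 11·5=55, R2→Dover 6·22=132, R3→Orton 5·19=95. Service 282; fixed 191; total 473.
{Orton}: R1→Orton 11·5=55, R2→Orton 11·22=242, R3→Orton 5·19=95. Service 392; fixed 88; total 480.
{Dover}: service 435 + fixed 103 = 538
{Tring, Calder, Sutton, Dover, Orton}: service 267 + fixed 733 = 1000
No other subset beats 473.

Open Dover and Orton; minimum total cost 473.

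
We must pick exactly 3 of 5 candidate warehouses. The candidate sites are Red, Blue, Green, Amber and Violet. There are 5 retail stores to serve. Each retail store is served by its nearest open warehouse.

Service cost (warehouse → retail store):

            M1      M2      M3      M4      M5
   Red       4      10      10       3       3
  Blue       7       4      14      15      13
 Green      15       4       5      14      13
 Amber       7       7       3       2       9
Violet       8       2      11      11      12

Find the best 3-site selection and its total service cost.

With exactly 3 open, each retail store uses its cheapest among the chosen.
{Red, Amber, Violet}: M1→Red 4, M2→Violet 2, M3→Amber 3, M4→Amber 2, M5→Red 3. Service cost 14.
{Red, Blue, Amber}: service cost 16
{Red, Green, Amber}: service cost 16
Among all 10 size-3 choices, {Red, Amber, Violet} is lowest.

Choose Red, Amber and Violet; total service cost 14.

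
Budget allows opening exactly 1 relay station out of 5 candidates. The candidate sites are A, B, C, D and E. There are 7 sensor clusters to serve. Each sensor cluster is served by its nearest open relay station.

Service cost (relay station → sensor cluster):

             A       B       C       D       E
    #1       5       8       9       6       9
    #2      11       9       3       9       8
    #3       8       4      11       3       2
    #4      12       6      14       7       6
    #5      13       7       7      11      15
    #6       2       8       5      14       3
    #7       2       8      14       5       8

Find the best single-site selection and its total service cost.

With exactly 1 open, each sensor cluster uses its cheapest among the chosen.
{B}: #1→B 8, #2→B 9, #3→B 4, #4→B 6, #5→B 7, #6→B 8, #7→B 8. Service cost 50.
{E}: service cost 51
{A}: service cost 53
Among all 5 size-1 choices, {B} is lowest.

Choose B only; total service cost 50.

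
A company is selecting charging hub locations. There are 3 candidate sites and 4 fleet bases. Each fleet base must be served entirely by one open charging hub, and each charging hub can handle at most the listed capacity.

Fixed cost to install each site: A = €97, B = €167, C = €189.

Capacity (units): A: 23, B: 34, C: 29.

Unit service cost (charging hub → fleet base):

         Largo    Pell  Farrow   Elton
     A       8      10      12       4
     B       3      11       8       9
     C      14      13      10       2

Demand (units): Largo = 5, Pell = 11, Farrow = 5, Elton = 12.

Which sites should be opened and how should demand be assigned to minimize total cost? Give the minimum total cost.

Minimum total cost: 451

Open {B}: Largo→B 3·5=15, Pell→B 11·11=121, Farrow→B 8·5=40, Elton→B 9·12=108.
Loads: B carries 33/34. Service 284; fixed 167; total 451.
Next best feasible plan costs 477.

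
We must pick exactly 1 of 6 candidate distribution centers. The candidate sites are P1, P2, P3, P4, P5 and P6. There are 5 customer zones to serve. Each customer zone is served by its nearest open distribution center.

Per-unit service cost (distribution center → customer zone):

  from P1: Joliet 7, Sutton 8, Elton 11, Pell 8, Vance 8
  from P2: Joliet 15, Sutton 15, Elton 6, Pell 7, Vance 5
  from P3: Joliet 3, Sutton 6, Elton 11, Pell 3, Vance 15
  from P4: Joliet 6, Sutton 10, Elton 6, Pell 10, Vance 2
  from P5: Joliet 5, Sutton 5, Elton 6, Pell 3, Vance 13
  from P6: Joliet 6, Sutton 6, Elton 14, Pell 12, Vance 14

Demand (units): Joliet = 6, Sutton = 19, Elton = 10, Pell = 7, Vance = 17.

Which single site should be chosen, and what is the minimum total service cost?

Choose P4 only; total service cost 390.

With exactly 1 open, each customer zone uses its cheapest among the chosen.
{P4}: Joliet→P4 6·6=36, Sutton→P4 10·19=190, Elton→P4 6·10=60, Pell→P4 10·7=70, Vance→P4 2·17=34. Service cost 390.
{P5}: service cost 427
{P1}: service cost 496
Among all 6 size-1 choices, {P4} is lowest.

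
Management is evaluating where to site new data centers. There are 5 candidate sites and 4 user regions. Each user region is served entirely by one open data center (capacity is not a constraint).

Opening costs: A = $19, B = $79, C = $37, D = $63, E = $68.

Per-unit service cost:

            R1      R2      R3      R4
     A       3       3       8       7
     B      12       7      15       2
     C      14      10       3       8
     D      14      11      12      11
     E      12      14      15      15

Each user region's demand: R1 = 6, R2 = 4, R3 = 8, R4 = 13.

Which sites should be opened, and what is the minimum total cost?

Open A and C; minimum total cost 201.

For any fixed open set, each user region goes to its cheapest open site; total = fixed + service.
{A, C}: R1→A 3·6=18, R2→A 3·4=12, R3→C 3·8=24, R4→A 7·13=91. Service 145; fixed 56; total 201.
{A}: R1→A 3·6=18, R2→A 3·4=12, R3→A 8·8=64, R4→A 7·13=91. Service 185; fixed 19; total 204.
{A, B, C}: R1→A 3·6=18, R2→A 3·4=12, R3→C 3·8=24, R4→B 2·13=26. Service 80; fixed 135; total 215.
{A, B, C, D, E}: service 80 + fixed 266 = 346
No other subset beats 201.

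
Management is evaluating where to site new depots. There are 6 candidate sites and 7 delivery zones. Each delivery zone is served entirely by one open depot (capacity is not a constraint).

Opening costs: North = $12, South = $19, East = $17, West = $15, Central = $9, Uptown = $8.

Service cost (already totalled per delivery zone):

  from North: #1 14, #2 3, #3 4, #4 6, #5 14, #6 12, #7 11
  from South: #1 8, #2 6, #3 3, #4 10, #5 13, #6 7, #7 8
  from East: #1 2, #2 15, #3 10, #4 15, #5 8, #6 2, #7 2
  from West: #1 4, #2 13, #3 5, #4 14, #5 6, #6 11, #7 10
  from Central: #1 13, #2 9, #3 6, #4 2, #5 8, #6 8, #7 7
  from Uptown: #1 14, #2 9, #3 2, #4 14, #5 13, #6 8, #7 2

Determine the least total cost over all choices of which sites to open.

Minimum total cost: 56

For any fixed open set, each delivery zone goes to its cheapest open site; total = fixed + service.
{North, East}: #1→East 2, #2→North 3, #3→North 4, #4→North 6, #5→East 8, #6→East 2, #7→East 2. Service 27; fixed 29; total 56.
{East, Central}: service 31 + fixed 26 = 57
{North, East, Central}: service 23 + fixed 38 = 61
{North, South, East, West, Central, Uptown}: service 19 + fixed 80 = 99
No other subset beats 56.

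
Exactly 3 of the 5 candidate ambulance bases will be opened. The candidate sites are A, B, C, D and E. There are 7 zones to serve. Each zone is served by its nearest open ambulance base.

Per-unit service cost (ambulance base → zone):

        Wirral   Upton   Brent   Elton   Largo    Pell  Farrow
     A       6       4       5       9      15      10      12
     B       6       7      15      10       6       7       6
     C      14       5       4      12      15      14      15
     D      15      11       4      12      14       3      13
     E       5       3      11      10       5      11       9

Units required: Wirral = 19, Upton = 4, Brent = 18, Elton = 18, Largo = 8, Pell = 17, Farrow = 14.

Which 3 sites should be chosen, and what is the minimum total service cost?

With exactly 3 open, each zone uses its cheapest among the chosen.
{B, D, E}: Wirral→E 5·19=95, Upton→E 3·4=12, Brent→D 4·18=72, Elton→B 10·18=180, Largo→E 5·8=40, Pell→D 3·17=51, Farrow→B 6·14=84. Service cost 534.
{A, B, D}: service cost 547
{A, D, E}: service cost 558
Among all 10 size-3 choices, {B, D, E} is lowest.

Choose B, D and E; total service cost 534.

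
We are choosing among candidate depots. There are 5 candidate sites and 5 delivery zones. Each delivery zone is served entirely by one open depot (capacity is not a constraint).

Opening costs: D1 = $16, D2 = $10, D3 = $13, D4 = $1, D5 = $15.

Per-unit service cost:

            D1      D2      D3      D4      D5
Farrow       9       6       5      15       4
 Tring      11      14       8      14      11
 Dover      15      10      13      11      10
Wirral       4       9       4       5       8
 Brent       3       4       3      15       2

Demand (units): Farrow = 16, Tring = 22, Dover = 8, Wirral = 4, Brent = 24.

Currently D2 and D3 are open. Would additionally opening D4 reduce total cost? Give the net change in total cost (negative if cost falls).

Current service cost with {D2, D3}: 424.
Adding D4: each delivery zone re-picks its cheapest; new service cost 424, saving 0.
Extra fixed cost: 1. Net change = 1 − 0 = 1.
(Totals: 447 → 448.)

No — net change +1 (cost rises by 1).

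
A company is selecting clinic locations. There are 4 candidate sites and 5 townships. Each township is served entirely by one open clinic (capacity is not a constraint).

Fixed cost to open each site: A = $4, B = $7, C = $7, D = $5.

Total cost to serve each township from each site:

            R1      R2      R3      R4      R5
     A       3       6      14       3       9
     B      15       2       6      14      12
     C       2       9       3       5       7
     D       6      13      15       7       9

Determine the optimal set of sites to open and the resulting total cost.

Open A and C; minimum total cost 32.

For any fixed open set, each township goes to its cheapest open site; total = fixed + service.
{A, C}: R1→C 2, R2→A 6, R3→C 3, R4→A 3, R5→C 7. Service 21; fixed 11; total 32.
{B, C}: service 19 + fixed 14 = 33
{C}: service 26 + fixed 7 = 33
{A, B, C, D}: service 17 + fixed 23 = 40
No other subset beats 32.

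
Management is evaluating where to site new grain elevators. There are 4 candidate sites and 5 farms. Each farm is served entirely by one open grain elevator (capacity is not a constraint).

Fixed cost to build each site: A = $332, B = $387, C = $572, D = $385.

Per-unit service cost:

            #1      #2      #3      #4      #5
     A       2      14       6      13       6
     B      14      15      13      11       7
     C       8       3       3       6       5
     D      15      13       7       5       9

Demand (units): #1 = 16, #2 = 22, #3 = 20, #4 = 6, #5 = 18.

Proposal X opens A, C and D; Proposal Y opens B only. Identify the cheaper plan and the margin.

Proposal X: {A, C, D}: #1→A 2·16=32, #2→C 3·22=66, #3→C 3·20=60, #4→D 5·6=30, #5→C 5·18=90. Service 278; fixed 1289; total 1567.
Proposal Y: {B}: #1→B 14·16=224, #2→B 15·22=330, #3→B 13·20=260, #4→B 11·6=66, #5→B 7·18=126. Service 1006; fixed 387; total 1393.
Difference: |1567 − 1393| = 174.

Proposal Y is cheaper by 174.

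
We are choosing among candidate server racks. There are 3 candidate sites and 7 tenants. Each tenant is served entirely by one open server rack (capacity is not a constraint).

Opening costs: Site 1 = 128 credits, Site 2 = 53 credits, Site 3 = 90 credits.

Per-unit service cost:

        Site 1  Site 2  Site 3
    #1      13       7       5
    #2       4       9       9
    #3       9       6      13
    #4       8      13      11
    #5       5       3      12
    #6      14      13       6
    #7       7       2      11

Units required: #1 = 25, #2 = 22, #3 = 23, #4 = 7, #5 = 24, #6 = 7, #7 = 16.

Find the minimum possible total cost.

For any fixed open set, each tenant goes to its cheapest open site; total = fixed + service.
{Site 1, Site 2, Site 3}: #1→Site 3 5·25=125, #2→Site 1 4·22=88, #3→Site 2 6·23=138, #4→Site 1 8·7=56, #5→Site 2 3·24=72, #6→Site 3 6·7=42, #7→Site 2 2·16=32. Service 553; fixed 271; total 824.
{Site 2, Site 3}: #1→Site 3 5·25=125, #2→Site 2 9·22=198, #3→Site 2 6·23=138, #4→Site 3 11·7=77, #5→Site 2 3·24=72, #6→Site 3 6·7=42, #7→Site 2 2·16=32. Service 684; fixed 143; total 827.
{Site 1, Site 2}: service 652 + fixed 181 = 833
{Site 2}: #1→Site 2 7·25=175, #2→Site 2 9·22=198, #3→Site 2 6·23=138, #4→Site 2 13·7=91, #5→Site 2 3·24=72, #6→Site 2 13·7=91, #7→Site 2 2·16=32. Service 797; fixed 53; total 850.
No other subset beats 824.

Minimum total cost: 824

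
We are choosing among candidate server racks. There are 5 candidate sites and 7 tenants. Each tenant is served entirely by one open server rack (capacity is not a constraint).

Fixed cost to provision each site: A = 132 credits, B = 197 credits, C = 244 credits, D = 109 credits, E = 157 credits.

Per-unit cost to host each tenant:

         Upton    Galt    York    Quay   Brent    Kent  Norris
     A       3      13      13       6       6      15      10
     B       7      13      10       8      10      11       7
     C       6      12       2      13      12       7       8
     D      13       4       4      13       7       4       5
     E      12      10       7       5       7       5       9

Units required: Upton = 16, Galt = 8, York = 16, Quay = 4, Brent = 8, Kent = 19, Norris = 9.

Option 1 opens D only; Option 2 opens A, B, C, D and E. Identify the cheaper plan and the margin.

Option 1: {D}: Upton→D 13·16=208, Galt→D 4·8=32, York→D 4·16=64, Quay→D 13·4=52, Brent→D 7·8=56, Kent→D 4·19=76, Norris→D 5·9=45. Service 533; fixed 109; total 642.
Option 2: {A, B, C, D, E}: Upton→A 3·16=48, Galt→D 4·8=32, York→C 2·16=32, Quay→E 5·4=20, Brent→A 6·8=48, Kent→D 4·19=76, Norris→D 5·9=45. Service 301; fixed 839; total 1140.
Difference: |642 − 1140| = 498.

Option 1 is cheaper by 498.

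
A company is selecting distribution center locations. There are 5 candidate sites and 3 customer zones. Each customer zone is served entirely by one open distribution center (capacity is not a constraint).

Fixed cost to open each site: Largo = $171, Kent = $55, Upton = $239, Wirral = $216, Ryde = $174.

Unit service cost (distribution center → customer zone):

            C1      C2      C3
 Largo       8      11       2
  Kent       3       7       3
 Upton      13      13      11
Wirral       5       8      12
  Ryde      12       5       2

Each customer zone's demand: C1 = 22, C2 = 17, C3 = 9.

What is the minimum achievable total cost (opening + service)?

Minimum total cost: 267

For any fixed open set, each customer zone goes to its cheapest open site; total = fixed + service.
{Kent}: C1→Kent 3·22=66, C2→Kent 7·17=119, C3→Kent 3·9=27. Service 212; fixed 55; total 267.
{Kent, Ryde}: service 169 + fixed 229 = 398
{Largo, Kent}: service 203 + fixed 226 = 429
{Largo, Kent, Upton, Wirral, Ryde}: service 169 + fixed 855 = 1024
No other subset beats 267.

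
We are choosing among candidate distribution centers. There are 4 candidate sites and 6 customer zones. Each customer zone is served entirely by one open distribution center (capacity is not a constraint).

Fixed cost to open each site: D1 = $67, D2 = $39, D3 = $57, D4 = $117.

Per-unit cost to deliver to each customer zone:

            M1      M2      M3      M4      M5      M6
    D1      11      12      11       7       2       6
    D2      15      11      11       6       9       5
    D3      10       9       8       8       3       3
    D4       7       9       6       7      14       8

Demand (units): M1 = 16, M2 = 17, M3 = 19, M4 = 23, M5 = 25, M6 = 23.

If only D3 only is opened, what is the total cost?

Total cost: 850

Each customer zone is assigned to its cheapest site among the open ones.
{D3}: M1→D3 10·16=160, M2→D3 9·17=153, M3→D3 8·19=152, M4→D3 8·23=184, M5→D3 3·25=75, M6→D3 3·23=69. Service 793; fixed 57; total 850.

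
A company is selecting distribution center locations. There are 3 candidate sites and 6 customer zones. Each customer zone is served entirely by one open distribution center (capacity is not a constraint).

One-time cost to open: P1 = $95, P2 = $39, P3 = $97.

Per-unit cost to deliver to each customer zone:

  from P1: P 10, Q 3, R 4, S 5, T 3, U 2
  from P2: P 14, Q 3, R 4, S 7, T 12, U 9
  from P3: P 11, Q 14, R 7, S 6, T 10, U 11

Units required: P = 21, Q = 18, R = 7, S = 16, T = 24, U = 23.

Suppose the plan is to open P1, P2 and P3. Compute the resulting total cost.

Each customer zone is assigned to its cheapest site among the open ones.
{P1, P2, P3}: P→P1 10·21=210, Q→P1 3·18=54, R→P1 4·7=28, S→P1 5·16=80, T→P1 3·24=72, U→P1 2·23=46. Service 490; fixed 231; total 721.

Total cost: 721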